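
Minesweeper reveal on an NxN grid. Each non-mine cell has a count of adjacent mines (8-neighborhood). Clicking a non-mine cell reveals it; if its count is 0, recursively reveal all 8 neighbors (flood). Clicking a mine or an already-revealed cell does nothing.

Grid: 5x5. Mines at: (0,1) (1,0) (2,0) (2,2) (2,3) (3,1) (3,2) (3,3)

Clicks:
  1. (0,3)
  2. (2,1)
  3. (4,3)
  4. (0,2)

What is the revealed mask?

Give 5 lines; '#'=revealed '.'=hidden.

Click 1 (0,3) count=0: revealed 6 new [(0,2) (0,3) (0,4) (1,2) (1,3) (1,4)] -> total=6
Click 2 (2,1) count=5: revealed 1 new [(2,1)] -> total=7
Click 3 (4,3) count=2: revealed 1 new [(4,3)] -> total=8
Click 4 (0,2) count=1: revealed 0 new [(none)] -> total=8

Answer: ..###
..###
.#...
.....
...#.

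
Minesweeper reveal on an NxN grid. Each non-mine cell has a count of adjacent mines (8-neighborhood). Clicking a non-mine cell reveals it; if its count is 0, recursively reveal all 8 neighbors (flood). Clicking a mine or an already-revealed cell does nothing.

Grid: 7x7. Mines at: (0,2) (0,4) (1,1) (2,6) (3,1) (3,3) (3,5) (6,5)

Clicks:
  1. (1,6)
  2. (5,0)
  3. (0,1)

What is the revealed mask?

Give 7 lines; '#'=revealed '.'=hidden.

Click 1 (1,6) count=1: revealed 1 new [(1,6)] -> total=1
Click 2 (5,0) count=0: revealed 15 new [(4,0) (4,1) (4,2) (4,3) (4,4) (5,0) (5,1) (5,2) (5,3) (5,4) (6,0) (6,1) (6,2) (6,3) (6,4)] -> total=16
Click 3 (0,1) count=2: revealed 1 new [(0,1)] -> total=17

Answer: .#.....
......#
.......
.......
#####..
#####..
#####..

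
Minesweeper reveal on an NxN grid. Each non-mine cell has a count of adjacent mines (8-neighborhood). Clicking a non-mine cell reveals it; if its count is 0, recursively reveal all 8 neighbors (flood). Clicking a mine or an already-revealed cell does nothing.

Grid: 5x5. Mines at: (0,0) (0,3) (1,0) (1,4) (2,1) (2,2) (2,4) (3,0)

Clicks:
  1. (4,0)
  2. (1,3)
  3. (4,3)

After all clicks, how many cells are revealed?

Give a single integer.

Click 1 (4,0) count=1: revealed 1 new [(4,0)] -> total=1
Click 2 (1,3) count=4: revealed 1 new [(1,3)] -> total=2
Click 3 (4,3) count=0: revealed 8 new [(3,1) (3,2) (3,3) (3,4) (4,1) (4,2) (4,3) (4,4)] -> total=10

Answer: 10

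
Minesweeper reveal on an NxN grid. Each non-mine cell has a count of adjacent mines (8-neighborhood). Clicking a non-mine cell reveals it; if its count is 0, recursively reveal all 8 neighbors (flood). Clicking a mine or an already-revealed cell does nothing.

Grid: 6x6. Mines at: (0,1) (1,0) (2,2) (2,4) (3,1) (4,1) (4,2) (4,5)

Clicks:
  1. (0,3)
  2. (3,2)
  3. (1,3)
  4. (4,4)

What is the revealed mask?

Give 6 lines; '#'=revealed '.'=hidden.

Answer: ..####
..####
......
..#...
....#.
......

Derivation:
Click 1 (0,3) count=0: revealed 8 new [(0,2) (0,3) (0,4) (0,5) (1,2) (1,3) (1,4) (1,5)] -> total=8
Click 2 (3,2) count=4: revealed 1 new [(3,2)] -> total=9
Click 3 (1,3) count=2: revealed 0 new [(none)] -> total=9
Click 4 (4,4) count=1: revealed 1 new [(4,4)] -> total=10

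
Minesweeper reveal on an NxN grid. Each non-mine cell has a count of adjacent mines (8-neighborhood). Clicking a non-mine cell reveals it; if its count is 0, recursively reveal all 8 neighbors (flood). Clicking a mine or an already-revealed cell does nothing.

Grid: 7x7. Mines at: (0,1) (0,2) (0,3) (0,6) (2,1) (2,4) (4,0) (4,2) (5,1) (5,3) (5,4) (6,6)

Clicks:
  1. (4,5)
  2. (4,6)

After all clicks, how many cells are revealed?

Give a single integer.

Answer: 10

Derivation:
Click 1 (4,5) count=1: revealed 1 new [(4,5)] -> total=1
Click 2 (4,6) count=0: revealed 9 new [(1,5) (1,6) (2,5) (2,6) (3,5) (3,6) (4,6) (5,5) (5,6)] -> total=10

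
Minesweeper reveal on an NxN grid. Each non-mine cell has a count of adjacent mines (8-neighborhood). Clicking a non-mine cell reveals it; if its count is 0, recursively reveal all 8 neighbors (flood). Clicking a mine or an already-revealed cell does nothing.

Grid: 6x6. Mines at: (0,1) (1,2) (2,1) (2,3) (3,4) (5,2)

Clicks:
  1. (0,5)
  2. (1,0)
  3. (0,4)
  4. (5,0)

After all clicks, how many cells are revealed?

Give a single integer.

Answer: 15

Derivation:
Click 1 (0,5) count=0: revealed 8 new [(0,3) (0,4) (0,5) (1,3) (1,4) (1,5) (2,4) (2,5)] -> total=8
Click 2 (1,0) count=2: revealed 1 new [(1,0)] -> total=9
Click 3 (0,4) count=0: revealed 0 new [(none)] -> total=9
Click 4 (5,0) count=0: revealed 6 new [(3,0) (3,1) (4,0) (4,1) (5,0) (5,1)] -> total=15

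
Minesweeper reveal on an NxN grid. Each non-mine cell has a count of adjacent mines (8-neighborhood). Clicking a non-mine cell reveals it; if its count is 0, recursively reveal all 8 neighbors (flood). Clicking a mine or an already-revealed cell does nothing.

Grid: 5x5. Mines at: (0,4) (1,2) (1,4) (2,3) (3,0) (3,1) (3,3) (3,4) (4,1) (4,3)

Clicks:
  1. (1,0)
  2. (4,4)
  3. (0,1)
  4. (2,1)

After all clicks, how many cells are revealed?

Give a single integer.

Click 1 (1,0) count=0: revealed 6 new [(0,0) (0,1) (1,0) (1,1) (2,0) (2,1)] -> total=6
Click 2 (4,4) count=3: revealed 1 new [(4,4)] -> total=7
Click 3 (0,1) count=1: revealed 0 new [(none)] -> total=7
Click 4 (2,1) count=3: revealed 0 new [(none)] -> total=7

Answer: 7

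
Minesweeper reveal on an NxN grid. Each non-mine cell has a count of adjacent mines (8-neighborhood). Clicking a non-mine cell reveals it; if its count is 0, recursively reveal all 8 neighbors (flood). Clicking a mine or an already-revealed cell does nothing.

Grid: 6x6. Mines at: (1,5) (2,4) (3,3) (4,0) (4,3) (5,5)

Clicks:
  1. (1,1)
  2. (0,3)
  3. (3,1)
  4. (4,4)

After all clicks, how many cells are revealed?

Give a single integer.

Click 1 (1,1) count=0: revealed 17 new [(0,0) (0,1) (0,2) (0,3) (0,4) (1,0) (1,1) (1,2) (1,3) (1,4) (2,0) (2,1) (2,2) (2,3) (3,0) (3,1) (3,2)] -> total=17
Click 2 (0,3) count=0: revealed 0 new [(none)] -> total=17
Click 3 (3,1) count=1: revealed 0 new [(none)] -> total=17
Click 4 (4,4) count=3: revealed 1 new [(4,4)] -> total=18

Answer: 18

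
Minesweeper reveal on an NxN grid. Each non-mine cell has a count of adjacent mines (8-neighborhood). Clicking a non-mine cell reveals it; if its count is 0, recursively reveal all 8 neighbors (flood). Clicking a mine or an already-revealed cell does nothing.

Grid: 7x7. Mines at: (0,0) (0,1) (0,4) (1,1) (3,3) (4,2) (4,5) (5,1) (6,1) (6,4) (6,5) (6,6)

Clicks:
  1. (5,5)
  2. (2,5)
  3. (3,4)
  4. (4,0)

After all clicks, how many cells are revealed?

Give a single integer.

Answer: 13

Derivation:
Click 1 (5,5) count=4: revealed 1 new [(5,5)] -> total=1
Click 2 (2,5) count=0: revealed 11 new [(0,5) (0,6) (1,4) (1,5) (1,6) (2,4) (2,5) (2,6) (3,4) (3,5) (3,6)] -> total=12
Click 3 (3,4) count=2: revealed 0 new [(none)] -> total=12
Click 4 (4,0) count=1: revealed 1 new [(4,0)] -> total=13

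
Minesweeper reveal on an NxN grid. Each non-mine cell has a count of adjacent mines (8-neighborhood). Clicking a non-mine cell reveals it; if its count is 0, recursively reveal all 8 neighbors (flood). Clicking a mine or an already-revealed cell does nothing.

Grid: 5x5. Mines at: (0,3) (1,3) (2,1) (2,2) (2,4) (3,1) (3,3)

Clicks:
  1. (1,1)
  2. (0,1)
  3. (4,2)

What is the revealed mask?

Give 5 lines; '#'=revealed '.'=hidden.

Click 1 (1,1) count=2: revealed 1 new [(1,1)] -> total=1
Click 2 (0,1) count=0: revealed 5 new [(0,0) (0,1) (0,2) (1,0) (1,2)] -> total=6
Click 3 (4,2) count=2: revealed 1 new [(4,2)] -> total=7

Answer: ###..
###..
.....
.....
..#..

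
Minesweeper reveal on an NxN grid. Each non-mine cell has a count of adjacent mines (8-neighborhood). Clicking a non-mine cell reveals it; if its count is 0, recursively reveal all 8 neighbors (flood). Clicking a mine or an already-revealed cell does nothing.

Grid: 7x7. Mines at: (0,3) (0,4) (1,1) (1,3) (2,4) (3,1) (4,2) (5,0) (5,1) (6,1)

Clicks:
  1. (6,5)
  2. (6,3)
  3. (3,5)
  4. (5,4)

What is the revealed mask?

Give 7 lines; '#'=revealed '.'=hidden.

Answer: .....##
.....##
.....##
...####
...####
..#####
..#####

Derivation:
Click 1 (6,5) count=0: revealed 24 new [(0,5) (0,6) (1,5) (1,6) (2,5) (2,6) (3,3) (3,4) (3,5) (3,6) (4,3) (4,4) (4,5) (4,6) (5,2) (5,3) (5,4) (5,5) (5,6) (6,2) (6,3) (6,4) (6,5) (6,6)] -> total=24
Click 2 (6,3) count=0: revealed 0 new [(none)] -> total=24
Click 3 (3,5) count=1: revealed 0 new [(none)] -> total=24
Click 4 (5,4) count=0: revealed 0 new [(none)] -> total=24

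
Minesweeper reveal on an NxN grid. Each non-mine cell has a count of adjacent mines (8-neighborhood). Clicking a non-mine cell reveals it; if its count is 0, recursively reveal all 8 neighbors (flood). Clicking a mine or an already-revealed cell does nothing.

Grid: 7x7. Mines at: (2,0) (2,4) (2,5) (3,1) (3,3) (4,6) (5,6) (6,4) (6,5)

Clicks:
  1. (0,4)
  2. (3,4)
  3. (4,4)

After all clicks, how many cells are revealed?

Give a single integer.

Answer: 19

Derivation:
Click 1 (0,4) count=0: revealed 17 new [(0,0) (0,1) (0,2) (0,3) (0,4) (0,5) (0,6) (1,0) (1,1) (1,2) (1,3) (1,4) (1,5) (1,6) (2,1) (2,2) (2,3)] -> total=17
Click 2 (3,4) count=3: revealed 1 new [(3,4)] -> total=18
Click 3 (4,4) count=1: revealed 1 new [(4,4)] -> total=19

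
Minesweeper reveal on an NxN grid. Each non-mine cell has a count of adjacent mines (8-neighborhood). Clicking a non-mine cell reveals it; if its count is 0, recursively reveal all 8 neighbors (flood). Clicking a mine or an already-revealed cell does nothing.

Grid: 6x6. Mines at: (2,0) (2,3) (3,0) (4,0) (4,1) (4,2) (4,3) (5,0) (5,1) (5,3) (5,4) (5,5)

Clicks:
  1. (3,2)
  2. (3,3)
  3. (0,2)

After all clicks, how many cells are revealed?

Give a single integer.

Answer: 20

Derivation:
Click 1 (3,2) count=4: revealed 1 new [(3,2)] -> total=1
Click 2 (3,3) count=3: revealed 1 new [(3,3)] -> total=2
Click 3 (0,2) count=0: revealed 18 new [(0,0) (0,1) (0,2) (0,3) (0,4) (0,5) (1,0) (1,1) (1,2) (1,3) (1,4) (1,5) (2,4) (2,5) (3,4) (3,5) (4,4) (4,5)] -> total=20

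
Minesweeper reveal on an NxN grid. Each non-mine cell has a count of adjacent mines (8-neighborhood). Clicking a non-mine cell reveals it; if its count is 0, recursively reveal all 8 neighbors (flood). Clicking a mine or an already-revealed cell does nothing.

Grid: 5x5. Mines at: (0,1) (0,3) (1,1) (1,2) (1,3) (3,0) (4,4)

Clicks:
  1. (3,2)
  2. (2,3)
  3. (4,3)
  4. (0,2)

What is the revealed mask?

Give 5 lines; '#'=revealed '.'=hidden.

Answer: ..#..
.....
.###.
.###.
.###.

Derivation:
Click 1 (3,2) count=0: revealed 9 new [(2,1) (2,2) (2,3) (3,1) (3,2) (3,3) (4,1) (4,2) (4,3)] -> total=9
Click 2 (2,3) count=2: revealed 0 new [(none)] -> total=9
Click 3 (4,3) count=1: revealed 0 new [(none)] -> total=9
Click 4 (0,2) count=5: revealed 1 new [(0,2)] -> total=10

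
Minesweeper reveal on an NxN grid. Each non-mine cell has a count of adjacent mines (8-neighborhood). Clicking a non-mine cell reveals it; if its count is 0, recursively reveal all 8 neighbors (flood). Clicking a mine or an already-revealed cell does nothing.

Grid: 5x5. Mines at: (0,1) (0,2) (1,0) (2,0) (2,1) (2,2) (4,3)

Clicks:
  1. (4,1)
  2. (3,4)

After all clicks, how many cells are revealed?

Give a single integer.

Answer: 7

Derivation:
Click 1 (4,1) count=0: revealed 6 new [(3,0) (3,1) (3,2) (4,0) (4,1) (4,2)] -> total=6
Click 2 (3,4) count=1: revealed 1 new [(3,4)] -> total=7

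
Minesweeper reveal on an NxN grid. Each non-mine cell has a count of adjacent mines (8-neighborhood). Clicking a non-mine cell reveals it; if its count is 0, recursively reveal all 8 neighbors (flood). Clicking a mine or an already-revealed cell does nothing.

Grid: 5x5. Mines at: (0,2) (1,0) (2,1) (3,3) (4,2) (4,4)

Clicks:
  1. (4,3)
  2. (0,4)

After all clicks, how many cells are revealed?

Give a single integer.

Click 1 (4,3) count=3: revealed 1 new [(4,3)] -> total=1
Click 2 (0,4) count=0: revealed 6 new [(0,3) (0,4) (1,3) (1,4) (2,3) (2,4)] -> total=7

Answer: 7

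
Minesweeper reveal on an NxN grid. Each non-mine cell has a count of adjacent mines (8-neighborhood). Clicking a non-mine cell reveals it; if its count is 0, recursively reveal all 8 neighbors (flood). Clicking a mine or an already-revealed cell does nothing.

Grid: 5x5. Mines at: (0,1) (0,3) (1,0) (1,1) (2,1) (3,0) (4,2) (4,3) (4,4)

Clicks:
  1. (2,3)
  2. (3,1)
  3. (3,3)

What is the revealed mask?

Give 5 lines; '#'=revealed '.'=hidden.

Click 1 (2,3) count=0: revealed 9 new [(1,2) (1,3) (1,4) (2,2) (2,3) (2,4) (3,2) (3,3) (3,4)] -> total=9
Click 2 (3,1) count=3: revealed 1 new [(3,1)] -> total=10
Click 3 (3,3) count=3: revealed 0 new [(none)] -> total=10

Answer: .....
..###
..###
.####
.....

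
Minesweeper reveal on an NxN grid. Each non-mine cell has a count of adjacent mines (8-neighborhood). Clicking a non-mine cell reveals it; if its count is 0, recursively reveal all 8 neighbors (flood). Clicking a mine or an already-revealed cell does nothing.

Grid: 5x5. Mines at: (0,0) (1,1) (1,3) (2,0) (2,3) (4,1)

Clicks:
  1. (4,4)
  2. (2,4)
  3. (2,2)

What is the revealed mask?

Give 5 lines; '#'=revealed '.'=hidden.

Answer: .....
.....
..#.#
..###
..###

Derivation:
Click 1 (4,4) count=0: revealed 6 new [(3,2) (3,3) (3,4) (4,2) (4,3) (4,4)] -> total=6
Click 2 (2,4) count=2: revealed 1 new [(2,4)] -> total=7
Click 3 (2,2) count=3: revealed 1 new [(2,2)] -> total=8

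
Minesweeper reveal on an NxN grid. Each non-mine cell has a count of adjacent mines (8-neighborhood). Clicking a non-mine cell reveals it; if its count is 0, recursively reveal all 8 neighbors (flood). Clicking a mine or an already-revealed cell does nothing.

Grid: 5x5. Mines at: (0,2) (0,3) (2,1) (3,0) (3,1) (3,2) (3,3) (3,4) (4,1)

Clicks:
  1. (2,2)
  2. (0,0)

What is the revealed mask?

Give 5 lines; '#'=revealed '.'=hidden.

Click 1 (2,2) count=4: revealed 1 new [(2,2)] -> total=1
Click 2 (0,0) count=0: revealed 4 new [(0,0) (0,1) (1,0) (1,1)] -> total=5

Answer: ##...
##...
..#..
.....
.....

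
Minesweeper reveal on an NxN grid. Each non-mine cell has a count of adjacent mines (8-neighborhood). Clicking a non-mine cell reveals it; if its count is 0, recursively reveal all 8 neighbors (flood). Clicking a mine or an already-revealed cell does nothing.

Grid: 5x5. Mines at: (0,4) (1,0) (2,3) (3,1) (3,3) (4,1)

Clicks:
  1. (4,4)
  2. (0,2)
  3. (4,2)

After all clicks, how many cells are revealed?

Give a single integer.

Answer: 8

Derivation:
Click 1 (4,4) count=1: revealed 1 new [(4,4)] -> total=1
Click 2 (0,2) count=0: revealed 6 new [(0,1) (0,2) (0,3) (1,1) (1,2) (1,3)] -> total=7
Click 3 (4,2) count=3: revealed 1 new [(4,2)] -> total=8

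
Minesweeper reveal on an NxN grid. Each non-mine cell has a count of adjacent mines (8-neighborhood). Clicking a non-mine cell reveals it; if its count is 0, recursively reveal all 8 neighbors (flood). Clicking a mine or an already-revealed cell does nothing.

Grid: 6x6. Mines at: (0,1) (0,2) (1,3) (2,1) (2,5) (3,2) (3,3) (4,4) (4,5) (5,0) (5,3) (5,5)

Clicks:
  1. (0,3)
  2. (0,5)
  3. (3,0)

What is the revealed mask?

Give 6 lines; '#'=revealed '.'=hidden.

Click 1 (0,3) count=2: revealed 1 new [(0,3)] -> total=1
Click 2 (0,5) count=0: revealed 4 new [(0,4) (0,5) (1,4) (1,5)] -> total=5
Click 3 (3,0) count=1: revealed 1 new [(3,0)] -> total=6

Answer: ...###
....##
......
#.....
......
......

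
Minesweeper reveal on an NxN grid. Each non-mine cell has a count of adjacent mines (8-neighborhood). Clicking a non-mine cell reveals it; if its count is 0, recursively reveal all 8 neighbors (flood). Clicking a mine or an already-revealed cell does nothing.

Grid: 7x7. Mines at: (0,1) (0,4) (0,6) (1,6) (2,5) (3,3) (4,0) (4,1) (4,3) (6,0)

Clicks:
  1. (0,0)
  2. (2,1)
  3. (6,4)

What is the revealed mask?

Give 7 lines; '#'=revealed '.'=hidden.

Answer: #......
###....
###....
###.###
....###
.######
.######

Derivation:
Click 1 (0,0) count=1: revealed 1 new [(0,0)] -> total=1
Click 2 (2,1) count=0: revealed 9 new [(1,0) (1,1) (1,2) (2,0) (2,1) (2,2) (3,0) (3,1) (3,2)] -> total=10
Click 3 (6,4) count=0: revealed 18 new [(3,4) (3,5) (3,6) (4,4) (4,5) (4,6) (5,1) (5,2) (5,3) (5,4) (5,5) (5,6) (6,1) (6,2) (6,3) (6,4) (6,5) (6,6)] -> total=28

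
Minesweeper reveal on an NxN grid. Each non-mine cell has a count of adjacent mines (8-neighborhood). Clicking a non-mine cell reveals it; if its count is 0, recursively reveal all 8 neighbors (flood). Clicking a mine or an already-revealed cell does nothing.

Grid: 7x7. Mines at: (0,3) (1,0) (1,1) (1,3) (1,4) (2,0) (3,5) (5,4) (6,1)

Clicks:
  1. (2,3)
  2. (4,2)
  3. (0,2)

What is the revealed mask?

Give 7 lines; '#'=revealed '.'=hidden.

Click 1 (2,3) count=2: revealed 1 new [(2,3)] -> total=1
Click 2 (4,2) count=0: revealed 17 new [(2,1) (2,2) (2,4) (3,0) (3,1) (3,2) (3,3) (3,4) (4,0) (4,1) (4,2) (4,3) (4,4) (5,0) (5,1) (5,2) (5,3)] -> total=18
Click 3 (0,2) count=3: revealed 1 new [(0,2)] -> total=19

Answer: ..#....
.......
.####..
#####..
#####..
####...
.......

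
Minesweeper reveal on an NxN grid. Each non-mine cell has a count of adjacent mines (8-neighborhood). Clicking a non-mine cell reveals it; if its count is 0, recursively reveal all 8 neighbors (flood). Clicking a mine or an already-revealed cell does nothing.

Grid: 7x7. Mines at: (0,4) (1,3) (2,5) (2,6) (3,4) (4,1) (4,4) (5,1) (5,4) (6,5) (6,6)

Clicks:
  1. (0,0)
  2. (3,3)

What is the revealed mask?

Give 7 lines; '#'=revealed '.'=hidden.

Click 1 (0,0) count=0: revealed 12 new [(0,0) (0,1) (0,2) (1,0) (1,1) (1,2) (2,0) (2,1) (2,2) (3,0) (3,1) (3,2)] -> total=12
Click 2 (3,3) count=2: revealed 1 new [(3,3)] -> total=13

Answer: ###....
###....
###....
####...
.......
.......
.......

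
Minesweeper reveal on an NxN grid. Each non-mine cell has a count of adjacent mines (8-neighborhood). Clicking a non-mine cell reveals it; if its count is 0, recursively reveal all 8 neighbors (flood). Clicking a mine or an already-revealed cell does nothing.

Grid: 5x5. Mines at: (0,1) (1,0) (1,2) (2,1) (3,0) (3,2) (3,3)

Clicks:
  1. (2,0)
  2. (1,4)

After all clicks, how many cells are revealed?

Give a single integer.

Click 1 (2,0) count=3: revealed 1 new [(2,0)] -> total=1
Click 2 (1,4) count=0: revealed 6 new [(0,3) (0,4) (1,3) (1,4) (2,3) (2,4)] -> total=7

Answer: 7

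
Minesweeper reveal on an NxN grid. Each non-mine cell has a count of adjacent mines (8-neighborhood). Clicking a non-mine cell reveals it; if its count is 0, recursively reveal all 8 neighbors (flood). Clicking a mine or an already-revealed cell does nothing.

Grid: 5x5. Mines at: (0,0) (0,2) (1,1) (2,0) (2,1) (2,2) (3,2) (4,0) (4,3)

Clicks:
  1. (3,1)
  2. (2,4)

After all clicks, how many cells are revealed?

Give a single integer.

Answer: 9

Derivation:
Click 1 (3,1) count=5: revealed 1 new [(3,1)] -> total=1
Click 2 (2,4) count=0: revealed 8 new [(0,3) (0,4) (1,3) (1,4) (2,3) (2,4) (3,3) (3,4)] -> total=9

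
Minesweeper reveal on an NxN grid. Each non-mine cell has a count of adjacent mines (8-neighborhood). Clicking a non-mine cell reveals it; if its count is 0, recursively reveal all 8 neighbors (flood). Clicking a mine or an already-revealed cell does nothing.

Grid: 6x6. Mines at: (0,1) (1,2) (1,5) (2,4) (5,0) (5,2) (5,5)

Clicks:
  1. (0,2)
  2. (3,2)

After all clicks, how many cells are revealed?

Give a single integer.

Answer: 15

Derivation:
Click 1 (0,2) count=2: revealed 1 new [(0,2)] -> total=1
Click 2 (3,2) count=0: revealed 14 new [(1,0) (1,1) (2,0) (2,1) (2,2) (2,3) (3,0) (3,1) (3,2) (3,3) (4,0) (4,1) (4,2) (4,3)] -> total=15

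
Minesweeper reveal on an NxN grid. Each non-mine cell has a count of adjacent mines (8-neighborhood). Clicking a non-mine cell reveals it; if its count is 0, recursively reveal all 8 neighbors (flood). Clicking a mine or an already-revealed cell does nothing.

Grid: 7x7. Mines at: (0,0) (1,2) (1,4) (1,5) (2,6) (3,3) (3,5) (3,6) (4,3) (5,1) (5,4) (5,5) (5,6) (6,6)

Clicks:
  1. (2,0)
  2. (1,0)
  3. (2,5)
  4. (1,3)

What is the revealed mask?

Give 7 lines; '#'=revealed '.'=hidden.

Click 1 (2,0) count=0: revealed 11 new [(1,0) (1,1) (2,0) (2,1) (2,2) (3,0) (3,1) (3,2) (4,0) (4,1) (4,2)] -> total=11
Click 2 (1,0) count=1: revealed 0 new [(none)] -> total=11
Click 3 (2,5) count=5: revealed 1 new [(2,5)] -> total=12
Click 4 (1,3) count=2: revealed 1 new [(1,3)] -> total=13

Answer: .......
##.#...
###..#.
###....
###....
.......
.......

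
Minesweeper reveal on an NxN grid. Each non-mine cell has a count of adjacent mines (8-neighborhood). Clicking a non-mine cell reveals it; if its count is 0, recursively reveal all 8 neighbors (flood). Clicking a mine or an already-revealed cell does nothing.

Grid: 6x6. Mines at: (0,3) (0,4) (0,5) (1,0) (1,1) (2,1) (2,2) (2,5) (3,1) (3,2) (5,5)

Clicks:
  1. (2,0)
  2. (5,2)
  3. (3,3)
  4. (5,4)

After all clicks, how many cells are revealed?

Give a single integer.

Click 1 (2,0) count=4: revealed 1 new [(2,0)] -> total=1
Click 2 (5,2) count=0: revealed 10 new [(4,0) (4,1) (4,2) (4,3) (4,4) (5,0) (5,1) (5,2) (5,3) (5,4)] -> total=11
Click 3 (3,3) count=2: revealed 1 new [(3,3)] -> total=12
Click 4 (5,4) count=1: revealed 0 new [(none)] -> total=12

Answer: 12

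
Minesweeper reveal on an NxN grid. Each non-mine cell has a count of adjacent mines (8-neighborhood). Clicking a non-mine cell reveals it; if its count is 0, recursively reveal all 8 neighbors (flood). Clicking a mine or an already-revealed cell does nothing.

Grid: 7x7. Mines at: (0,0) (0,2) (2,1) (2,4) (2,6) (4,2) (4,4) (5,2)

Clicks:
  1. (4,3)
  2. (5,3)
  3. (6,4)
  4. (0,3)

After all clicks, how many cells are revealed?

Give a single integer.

Click 1 (4,3) count=3: revealed 1 new [(4,3)] -> total=1
Click 2 (5,3) count=3: revealed 1 new [(5,3)] -> total=2
Click 3 (6,4) count=0: revealed 11 new [(3,5) (3,6) (4,5) (4,6) (5,4) (5,5) (5,6) (6,3) (6,4) (6,5) (6,6)] -> total=13
Click 4 (0,3) count=1: revealed 1 new [(0,3)] -> total=14

Answer: 14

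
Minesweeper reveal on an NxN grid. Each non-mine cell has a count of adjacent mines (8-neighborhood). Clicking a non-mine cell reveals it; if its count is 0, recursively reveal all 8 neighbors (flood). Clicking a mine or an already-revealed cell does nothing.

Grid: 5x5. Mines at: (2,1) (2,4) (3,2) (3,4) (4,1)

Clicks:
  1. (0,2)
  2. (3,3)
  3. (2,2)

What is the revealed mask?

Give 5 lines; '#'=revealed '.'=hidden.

Click 1 (0,2) count=0: revealed 10 new [(0,0) (0,1) (0,2) (0,3) (0,4) (1,0) (1,1) (1,2) (1,3) (1,4)] -> total=10
Click 2 (3,3) count=3: revealed 1 new [(3,3)] -> total=11
Click 3 (2,2) count=2: revealed 1 new [(2,2)] -> total=12

Answer: #####
#####
..#..
...#.
.....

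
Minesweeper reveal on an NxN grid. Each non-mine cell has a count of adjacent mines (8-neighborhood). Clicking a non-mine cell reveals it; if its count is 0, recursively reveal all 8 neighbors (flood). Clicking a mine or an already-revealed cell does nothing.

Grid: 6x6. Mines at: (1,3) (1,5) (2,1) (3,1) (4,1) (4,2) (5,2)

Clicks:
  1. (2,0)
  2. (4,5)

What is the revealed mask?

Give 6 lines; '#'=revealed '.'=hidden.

Answer: ......
......
#..###
...###
...###
...###

Derivation:
Click 1 (2,0) count=2: revealed 1 new [(2,0)] -> total=1
Click 2 (4,5) count=0: revealed 12 new [(2,3) (2,4) (2,5) (3,3) (3,4) (3,5) (4,3) (4,4) (4,5) (5,3) (5,4) (5,5)] -> total=13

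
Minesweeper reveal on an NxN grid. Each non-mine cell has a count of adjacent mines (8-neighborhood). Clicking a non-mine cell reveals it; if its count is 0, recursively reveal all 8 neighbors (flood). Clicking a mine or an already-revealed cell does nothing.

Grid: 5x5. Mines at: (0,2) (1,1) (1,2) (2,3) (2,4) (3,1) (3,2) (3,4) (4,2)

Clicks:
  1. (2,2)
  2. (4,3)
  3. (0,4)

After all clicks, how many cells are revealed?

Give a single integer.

Click 1 (2,2) count=5: revealed 1 new [(2,2)] -> total=1
Click 2 (4,3) count=3: revealed 1 new [(4,3)] -> total=2
Click 3 (0,4) count=0: revealed 4 new [(0,3) (0,4) (1,3) (1,4)] -> total=6

Answer: 6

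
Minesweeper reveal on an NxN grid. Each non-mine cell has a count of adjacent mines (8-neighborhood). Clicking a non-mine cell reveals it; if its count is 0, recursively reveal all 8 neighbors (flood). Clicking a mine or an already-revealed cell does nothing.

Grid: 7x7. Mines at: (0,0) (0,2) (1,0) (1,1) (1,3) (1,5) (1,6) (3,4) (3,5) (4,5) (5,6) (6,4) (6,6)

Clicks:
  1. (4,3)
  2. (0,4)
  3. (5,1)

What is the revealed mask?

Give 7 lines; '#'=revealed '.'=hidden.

Answer: ....#..
.......
####...
####...
####...
####...
####...

Derivation:
Click 1 (4,3) count=1: revealed 1 new [(4,3)] -> total=1
Click 2 (0,4) count=2: revealed 1 new [(0,4)] -> total=2
Click 3 (5,1) count=0: revealed 19 new [(2,0) (2,1) (2,2) (2,3) (3,0) (3,1) (3,2) (3,3) (4,0) (4,1) (4,2) (5,0) (5,1) (5,2) (5,3) (6,0) (6,1) (6,2) (6,3)] -> total=21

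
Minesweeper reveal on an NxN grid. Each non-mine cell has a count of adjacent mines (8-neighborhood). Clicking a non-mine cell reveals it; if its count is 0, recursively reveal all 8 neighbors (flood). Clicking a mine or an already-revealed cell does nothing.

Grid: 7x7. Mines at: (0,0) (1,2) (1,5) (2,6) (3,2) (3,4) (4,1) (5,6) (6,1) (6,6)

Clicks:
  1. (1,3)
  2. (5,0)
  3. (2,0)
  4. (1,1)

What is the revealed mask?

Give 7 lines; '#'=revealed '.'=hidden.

Click 1 (1,3) count=1: revealed 1 new [(1,3)] -> total=1
Click 2 (5,0) count=2: revealed 1 new [(5,0)] -> total=2
Click 3 (2,0) count=0: revealed 6 new [(1,0) (1,1) (2,0) (2,1) (3,0) (3,1)] -> total=8
Click 4 (1,1) count=2: revealed 0 new [(none)] -> total=8

Answer: .......
##.#...
##.....
##.....
.......
#......
.......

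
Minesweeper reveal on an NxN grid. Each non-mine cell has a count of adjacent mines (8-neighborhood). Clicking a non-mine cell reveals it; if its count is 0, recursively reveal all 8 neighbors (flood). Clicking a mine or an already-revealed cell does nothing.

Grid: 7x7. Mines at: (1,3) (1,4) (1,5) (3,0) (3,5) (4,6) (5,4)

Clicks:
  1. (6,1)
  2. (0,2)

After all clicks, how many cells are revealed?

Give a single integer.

Click 1 (6,1) count=0: revealed 21 new [(2,1) (2,2) (2,3) (2,4) (3,1) (3,2) (3,3) (3,4) (4,0) (4,1) (4,2) (4,3) (4,4) (5,0) (5,1) (5,2) (5,3) (6,0) (6,1) (6,2) (6,3)] -> total=21
Click 2 (0,2) count=1: revealed 1 new [(0,2)] -> total=22

Answer: 22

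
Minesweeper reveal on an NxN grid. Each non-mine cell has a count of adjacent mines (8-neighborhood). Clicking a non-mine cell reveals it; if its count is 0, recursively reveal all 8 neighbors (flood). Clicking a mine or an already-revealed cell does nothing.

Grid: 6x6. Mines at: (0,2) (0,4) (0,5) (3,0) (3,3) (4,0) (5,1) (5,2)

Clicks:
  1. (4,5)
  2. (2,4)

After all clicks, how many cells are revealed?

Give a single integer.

Click 1 (4,5) count=0: revealed 12 new [(1,4) (1,5) (2,4) (2,5) (3,4) (3,5) (4,3) (4,4) (4,5) (5,3) (5,4) (5,5)] -> total=12
Click 2 (2,4) count=1: revealed 0 new [(none)] -> total=12

Answer: 12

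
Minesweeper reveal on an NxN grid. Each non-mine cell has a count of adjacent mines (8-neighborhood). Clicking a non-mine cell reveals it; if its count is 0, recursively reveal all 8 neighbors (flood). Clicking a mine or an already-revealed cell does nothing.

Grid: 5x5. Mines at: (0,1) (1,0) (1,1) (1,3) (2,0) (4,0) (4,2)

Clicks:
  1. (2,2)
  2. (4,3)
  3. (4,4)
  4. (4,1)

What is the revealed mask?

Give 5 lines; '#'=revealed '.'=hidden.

Click 1 (2,2) count=2: revealed 1 new [(2,2)] -> total=1
Click 2 (4,3) count=1: revealed 1 new [(4,3)] -> total=2
Click 3 (4,4) count=0: revealed 5 new [(2,3) (2,4) (3,3) (3,4) (4,4)] -> total=7
Click 4 (4,1) count=2: revealed 1 new [(4,1)] -> total=8

Answer: .....
.....
..###
...##
.#.##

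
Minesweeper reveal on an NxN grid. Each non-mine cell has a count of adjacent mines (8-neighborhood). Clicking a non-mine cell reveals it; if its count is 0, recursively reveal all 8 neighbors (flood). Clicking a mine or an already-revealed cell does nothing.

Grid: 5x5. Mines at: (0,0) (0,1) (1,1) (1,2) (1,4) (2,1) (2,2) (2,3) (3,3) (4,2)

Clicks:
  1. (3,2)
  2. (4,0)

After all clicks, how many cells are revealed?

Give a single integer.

Answer: 5

Derivation:
Click 1 (3,2) count=5: revealed 1 new [(3,2)] -> total=1
Click 2 (4,0) count=0: revealed 4 new [(3,0) (3,1) (4,0) (4,1)] -> total=5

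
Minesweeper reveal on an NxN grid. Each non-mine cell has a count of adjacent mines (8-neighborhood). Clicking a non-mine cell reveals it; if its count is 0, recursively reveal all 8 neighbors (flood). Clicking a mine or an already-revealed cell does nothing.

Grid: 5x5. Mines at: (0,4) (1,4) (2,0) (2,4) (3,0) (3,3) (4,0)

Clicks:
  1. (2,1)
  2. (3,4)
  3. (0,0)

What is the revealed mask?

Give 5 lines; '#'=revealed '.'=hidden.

Answer: ####.
####.
.###.
....#
.....

Derivation:
Click 1 (2,1) count=2: revealed 1 new [(2,1)] -> total=1
Click 2 (3,4) count=2: revealed 1 new [(3,4)] -> total=2
Click 3 (0,0) count=0: revealed 10 new [(0,0) (0,1) (0,2) (0,3) (1,0) (1,1) (1,2) (1,3) (2,2) (2,3)] -> total=12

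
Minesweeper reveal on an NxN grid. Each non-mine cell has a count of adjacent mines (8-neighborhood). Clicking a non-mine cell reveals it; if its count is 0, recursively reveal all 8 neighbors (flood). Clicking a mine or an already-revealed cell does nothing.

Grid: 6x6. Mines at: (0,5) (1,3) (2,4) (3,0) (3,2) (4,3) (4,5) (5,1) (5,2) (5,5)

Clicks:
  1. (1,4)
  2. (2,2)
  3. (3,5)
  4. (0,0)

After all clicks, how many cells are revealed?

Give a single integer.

Click 1 (1,4) count=3: revealed 1 new [(1,4)] -> total=1
Click 2 (2,2) count=2: revealed 1 new [(2,2)] -> total=2
Click 3 (3,5) count=2: revealed 1 new [(3,5)] -> total=3
Click 4 (0,0) count=0: revealed 8 new [(0,0) (0,1) (0,2) (1,0) (1,1) (1,2) (2,0) (2,1)] -> total=11

Answer: 11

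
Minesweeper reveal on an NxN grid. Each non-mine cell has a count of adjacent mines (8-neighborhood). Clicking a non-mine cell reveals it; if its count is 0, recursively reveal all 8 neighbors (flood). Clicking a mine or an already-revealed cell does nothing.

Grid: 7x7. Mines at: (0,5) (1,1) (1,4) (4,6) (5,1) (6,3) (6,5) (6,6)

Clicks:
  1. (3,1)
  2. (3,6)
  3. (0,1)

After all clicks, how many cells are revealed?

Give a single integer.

Answer: 24

Derivation:
Click 1 (3,1) count=0: revealed 22 new [(2,0) (2,1) (2,2) (2,3) (2,4) (2,5) (3,0) (3,1) (3,2) (3,3) (3,4) (3,5) (4,0) (4,1) (4,2) (4,3) (4,4) (4,5) (5,2) (5,3) (5,4) (5,5)] -> total=22
Click 2 (3,6) count=1: revealed 1 new [(3,6)] -> total=23
Click 3 (0,1) count=1: revealed 1 new [(0,1)] -> total=24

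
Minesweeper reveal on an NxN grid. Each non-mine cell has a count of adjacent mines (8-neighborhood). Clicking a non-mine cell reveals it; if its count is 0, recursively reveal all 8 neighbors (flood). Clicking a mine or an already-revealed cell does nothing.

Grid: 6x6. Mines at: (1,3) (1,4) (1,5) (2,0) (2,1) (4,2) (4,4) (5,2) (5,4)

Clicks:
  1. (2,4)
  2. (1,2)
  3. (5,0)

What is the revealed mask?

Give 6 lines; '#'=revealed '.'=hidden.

Answer: ......
..#...
....#.
##....
##....
##....

Derivation:
Click 1 (2,4) count=3: revealed 1 new [(2,4)] -> total=1
Click 2 (1,2) count=2: revealed 1 new [(1,2)] -> total=2
Click 3 (5,0) count=0: revealed 6 new [(3,0) (3,1) (4,0) (4,1) (5,0) (5,1)] -> total=8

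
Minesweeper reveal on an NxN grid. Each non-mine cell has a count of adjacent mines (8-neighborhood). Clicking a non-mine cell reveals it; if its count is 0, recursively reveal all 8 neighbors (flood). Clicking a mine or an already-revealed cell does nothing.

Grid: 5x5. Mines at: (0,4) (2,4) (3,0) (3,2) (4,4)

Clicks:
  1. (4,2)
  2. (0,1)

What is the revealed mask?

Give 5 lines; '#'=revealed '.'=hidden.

Answer: ####.
####.
####.
.....
..#..

Derivation:
Click 1 (4,2) count=1: revealed 1 new [(4,2)] -> total=1
Click 2 (0,1) count=0: revealed 12 new [(0,0) (0,1) (0,2) (0,3) (1,0) (1,1) (1,2) (1,3) (2,0) (2,1) (2,2) (2,3)] -> total=13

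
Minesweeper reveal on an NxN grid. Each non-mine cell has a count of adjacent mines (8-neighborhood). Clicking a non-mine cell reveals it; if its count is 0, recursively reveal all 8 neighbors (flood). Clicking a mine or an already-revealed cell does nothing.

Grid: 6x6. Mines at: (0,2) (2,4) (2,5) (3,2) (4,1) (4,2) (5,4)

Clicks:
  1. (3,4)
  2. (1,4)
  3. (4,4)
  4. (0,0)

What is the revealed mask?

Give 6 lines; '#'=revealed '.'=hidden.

Click 1 (3,4) count=2: revealed 1 new [(3,4)] -> total=1
Click 2 (1,4) count=2: revealed 1 new [(1,4)] -> total=2
Click 3 (4,4) count=1: revealed 1 new [(4,4)] -> total=3
Click 4 (0,0) count=0: revealed 8 new [(0,0) (0,1) (1,0) (1,1) (2,0) (2,1) (3,0) (3,1)] -> total=11

Answer: ##....
##..#.
##....
##..#.
....#.
......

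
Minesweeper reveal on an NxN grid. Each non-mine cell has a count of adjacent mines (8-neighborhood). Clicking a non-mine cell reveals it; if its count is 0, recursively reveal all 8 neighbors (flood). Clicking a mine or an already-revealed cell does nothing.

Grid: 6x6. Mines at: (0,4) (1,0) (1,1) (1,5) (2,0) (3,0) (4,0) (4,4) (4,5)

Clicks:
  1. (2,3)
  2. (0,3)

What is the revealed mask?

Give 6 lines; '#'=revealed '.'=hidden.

Click 1 (2,3) count=0: revealed 17 new [(1,2) (1,3) (1,4) (2,1) (2,2) (2,3) (2,4) (3,1) (3,2) (3,3) (3,4) (4,1) (4,2) (4,3) (5,1) (5,2) (5,3)] -> total=17
Click 2 (0,3) count=1: revealed 1 new [(0,3)] -> total=18

Answer: ...#..
..###.
.####.
.####.
.###..
.###..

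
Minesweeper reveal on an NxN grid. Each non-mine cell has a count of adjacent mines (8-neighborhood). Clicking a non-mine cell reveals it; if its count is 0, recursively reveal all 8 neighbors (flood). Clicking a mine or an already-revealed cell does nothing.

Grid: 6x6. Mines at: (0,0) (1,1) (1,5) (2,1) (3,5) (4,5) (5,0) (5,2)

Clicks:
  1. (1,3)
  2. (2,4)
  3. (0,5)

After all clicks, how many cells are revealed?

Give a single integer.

Answer: 16

Derivation:
Click 1 (1,3) count=0: revealed 15 new [(0,2) (0,3) (0,4) (1,2) (1,3) (1,4) (2,2) (2,3) (2,4) (3,2) (3,3) (3,4) (4,2) (4,3) (4,4)] -> total=15
Click 2 (2,4) count=2: revealed 0 new [(none)] -> total=15
Click 3 (0,5) count=1: revealed 1 new [(0,5)] -> total=16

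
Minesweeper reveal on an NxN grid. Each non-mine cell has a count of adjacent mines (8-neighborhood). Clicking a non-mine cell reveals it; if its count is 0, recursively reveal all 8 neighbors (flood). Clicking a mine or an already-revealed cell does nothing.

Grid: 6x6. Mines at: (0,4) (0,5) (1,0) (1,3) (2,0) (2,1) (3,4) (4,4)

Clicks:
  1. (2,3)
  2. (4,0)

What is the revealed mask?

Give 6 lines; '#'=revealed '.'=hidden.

Click 1 (2,3) count=2: revealed 1 new [(2,3)] -> total=1
Click 2 (4,0) count=0: revealed 12 new [(3,0) (3,1) (3,2) (3,3) (4,0) (4,1) (4,2) (4,3) (5,0) (5,1) (5,2) (5,3)] -> total=13

Answer: ......
......
...#..
####..
####..
####..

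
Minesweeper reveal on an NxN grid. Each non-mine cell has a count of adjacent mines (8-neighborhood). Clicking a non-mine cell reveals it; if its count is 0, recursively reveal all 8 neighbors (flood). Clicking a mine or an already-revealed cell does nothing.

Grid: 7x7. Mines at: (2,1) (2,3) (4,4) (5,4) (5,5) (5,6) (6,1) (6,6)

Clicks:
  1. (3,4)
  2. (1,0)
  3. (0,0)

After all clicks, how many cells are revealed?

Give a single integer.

Answer: 22

Derivation:
Click 1 (3,4) count=2: revealed 1 new [(3,4)] -> total=1
Click 2 (1,0) count=1: revealed 1 new [(1,0)] -> total=2
Click 3 (0,0) count=0: revealed 20 new [(0,0) (0,1) (0,2) (0,3) (0,4) (0,5) (0,6) (1,1) (1,2) (1,3) (1,4) (1,5) (1,6) (2,4) (2,5) (2,6) (3,5) (3,6) (4,5) (4,6)] -> total=22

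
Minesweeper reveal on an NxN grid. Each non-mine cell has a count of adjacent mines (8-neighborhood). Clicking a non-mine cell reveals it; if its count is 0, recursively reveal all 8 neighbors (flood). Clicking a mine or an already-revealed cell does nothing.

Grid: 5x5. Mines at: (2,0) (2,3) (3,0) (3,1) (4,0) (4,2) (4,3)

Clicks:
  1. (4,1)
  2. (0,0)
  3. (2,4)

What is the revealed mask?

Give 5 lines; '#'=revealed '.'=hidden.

Answer: #####
#####
....#
.....
.#...

Derivation:
Click 1 (4,1) count=4: revealed 1 new [(4,1)] -> total=1
Click 2 (0,0) count=0: revealed 10 new [(0,0) (0,1) (0,2) (0,3) (0,4) (1,0) (1,1) (1,2) (1,3) (1,4)] -> total=11
Click 3 (2,4) count=1: revealed 1 new [(2,4)] -> total=12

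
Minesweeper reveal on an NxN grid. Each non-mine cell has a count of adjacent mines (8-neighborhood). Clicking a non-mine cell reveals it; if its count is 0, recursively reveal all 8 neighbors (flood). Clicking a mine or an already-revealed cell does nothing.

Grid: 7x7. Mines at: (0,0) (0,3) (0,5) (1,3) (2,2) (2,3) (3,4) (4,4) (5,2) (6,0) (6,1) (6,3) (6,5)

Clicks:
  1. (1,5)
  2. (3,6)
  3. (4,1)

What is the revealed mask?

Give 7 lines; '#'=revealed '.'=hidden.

Answer: .......
.....##
.....##
.....##
.#...##
.....##
.......

Derivation:
Click 1 (1,5) count=1: revealed 1 new [(1,5)] -> total=1
Click 2 (3,6) count=0: revealed 9 new [(1,6) (2,5) (2,6) (3,5) (3,6) (4,5) (4,6) (5,5) (5,6)] -> total=10
Click 3 (4,1) count=1: revealed 1 new [(4,1)] -> total=11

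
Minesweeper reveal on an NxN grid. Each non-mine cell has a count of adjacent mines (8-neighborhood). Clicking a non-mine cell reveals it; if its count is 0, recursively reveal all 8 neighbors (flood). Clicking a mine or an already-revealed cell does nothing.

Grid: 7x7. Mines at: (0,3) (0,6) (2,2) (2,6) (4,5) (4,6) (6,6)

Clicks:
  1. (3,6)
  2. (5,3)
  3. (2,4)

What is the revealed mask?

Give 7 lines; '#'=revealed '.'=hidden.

Click 1 (3,6) count=3: revealed 1 new [(3,6)] -> total=1
Click 2 (5,3) count=0: revealed 30 new [(0,0) (0,1) (0,2) (1,0) (1,1) (1,2) (2,0) (2,1) (3,0) (3,1) (3,2) (3,3) (3,4) (4,0) (4,1) (4,2) (4,3) (4,4) (5,0) (5,1) (5,2) (5,3) (5,4) (5,5) (6,0) (6,1) (6,2) (6,3) (6,4) (6,5)] -> total=31
Click 3 (2,4) count=0: revealed 7 new [(1,3) (1,4) (1,5) (2,3) (2,4) (2,5) (3,5)] -> total=38

Answer: ###....
######.
##.###.
#######
#####..
######.
######.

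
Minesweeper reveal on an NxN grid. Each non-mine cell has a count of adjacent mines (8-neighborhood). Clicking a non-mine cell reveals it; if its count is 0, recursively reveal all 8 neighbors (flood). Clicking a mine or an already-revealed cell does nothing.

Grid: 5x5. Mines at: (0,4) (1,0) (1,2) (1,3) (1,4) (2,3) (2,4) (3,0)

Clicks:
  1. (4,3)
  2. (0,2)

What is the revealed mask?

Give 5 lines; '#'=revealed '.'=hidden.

Answer: ..#..
.....
.....
.####
.####

Derivation:
Click 1 (4,3) count=0: revealed 8 new [(3,1) (3,2) (3,3) (3,4) (4,1) (4,2) (4,3) (4,4)] -> total=8
Click 2 (0,2) count=2: revealed 1 new [(0,2)] -> total=9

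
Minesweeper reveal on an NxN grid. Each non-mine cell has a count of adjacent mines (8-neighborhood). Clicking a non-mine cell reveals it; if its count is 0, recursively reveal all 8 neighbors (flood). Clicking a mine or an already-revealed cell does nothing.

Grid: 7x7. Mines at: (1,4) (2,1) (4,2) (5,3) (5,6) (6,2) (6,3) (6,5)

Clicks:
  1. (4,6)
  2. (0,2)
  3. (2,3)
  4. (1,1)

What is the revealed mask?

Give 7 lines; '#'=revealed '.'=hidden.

Answer: ####...
####...
...#...
.......
......#
.......
.......

Derivation:
Click 1 (4,6) count=1: revealed 1 new [(4,6)] -> total=1
Click 2 (0,2) count=0: revealed 8 new [(0,0) (0,1) (0,2) (0,3) (1,0) (1,1) (1,2) (1,3)] -> total=9
Click 3 (2,3) count=1: revealed 1 new [(2,3)] -> total=10
Click 4 (1,1) count=1: revealed 0 new [(none)] -> total=10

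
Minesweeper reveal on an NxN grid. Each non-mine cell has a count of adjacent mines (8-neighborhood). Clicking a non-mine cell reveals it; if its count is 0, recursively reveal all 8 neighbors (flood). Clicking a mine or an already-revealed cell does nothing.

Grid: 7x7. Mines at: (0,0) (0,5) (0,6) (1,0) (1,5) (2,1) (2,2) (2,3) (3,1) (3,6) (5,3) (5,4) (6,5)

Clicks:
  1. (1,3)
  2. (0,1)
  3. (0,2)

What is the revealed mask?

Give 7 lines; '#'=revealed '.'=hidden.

Click 1 (1,3) count=2: revealed 1 new [(1,3)] -> total=1
Click 2 (0,1) count=2: revealed 1 new [(0,1)] -> total=2
Click 3 (0,2) count=0: revealed 6 new [(0,2) (0,3) (0,4) (1,1) (1,2) (1,4)] -> total=8

Answer: .####..
.####..
.......
.......
.......
.......
.......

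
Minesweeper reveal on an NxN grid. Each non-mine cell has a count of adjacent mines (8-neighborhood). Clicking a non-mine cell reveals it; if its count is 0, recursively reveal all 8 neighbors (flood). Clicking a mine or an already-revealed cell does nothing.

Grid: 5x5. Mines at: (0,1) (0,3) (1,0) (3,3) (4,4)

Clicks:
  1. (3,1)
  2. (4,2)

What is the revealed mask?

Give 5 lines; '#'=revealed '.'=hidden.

Answer: .....
.....
###..
###..
###..

Derivation:
Click 1 (3,1) count=0: revealed 9 new [(2,0) (2,1) (2,2) (3,0) (3,1) (3,2) (4,0) (4,1) (4,2)] -> total=9
Click 2 (4,2) count=1: revealed 0 new [(none)] -> total=9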